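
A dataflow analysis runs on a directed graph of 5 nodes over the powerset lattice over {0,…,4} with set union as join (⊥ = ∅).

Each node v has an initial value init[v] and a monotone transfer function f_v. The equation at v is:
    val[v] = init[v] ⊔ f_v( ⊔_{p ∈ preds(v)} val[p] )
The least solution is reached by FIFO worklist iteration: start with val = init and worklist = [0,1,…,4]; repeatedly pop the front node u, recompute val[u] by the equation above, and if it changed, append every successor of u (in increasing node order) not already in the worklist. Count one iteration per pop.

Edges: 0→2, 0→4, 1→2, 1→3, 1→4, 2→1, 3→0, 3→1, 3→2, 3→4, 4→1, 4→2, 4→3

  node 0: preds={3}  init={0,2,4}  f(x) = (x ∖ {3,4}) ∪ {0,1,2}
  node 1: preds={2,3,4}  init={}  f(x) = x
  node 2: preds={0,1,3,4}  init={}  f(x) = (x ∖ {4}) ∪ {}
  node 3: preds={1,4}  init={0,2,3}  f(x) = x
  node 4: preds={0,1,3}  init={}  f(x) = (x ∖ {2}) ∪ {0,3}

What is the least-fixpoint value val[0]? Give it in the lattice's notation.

{0,1,2,4}

Trace (12 dequeues):
  [1] u=0 | in {0,2,3} | out {0,1,2,4} | prev {0,2,4} | push {}
  [2] u=1 | in {0,2,3} | out {0,2,3} | prev {} | push {}
  [3] u=2 | in {0,1,2,3,4} | out {0,1,2,3} | prev {} | push {1}
  [4] u=3 | in {0,2,3} | out {0,2,3} | ==
  [5] u=4 | in {0,1,2,3,4} | out {0,1,3,4} | prev {} | push {2,3}
  [6] u=1 | in {0,1,2,3,4} | out {0,1,2,3,4} | prev {0,2,3} | push {4}
  [7] u=2 | in {0,1,2,3,4} | out {0,1,2,3} | ==
  [8] u=3 | in {0,1,2,3,4} | out {0,1,2,3,4} | prev {0,2,3} | push {0,1,2}
  [9] u=4 | in {0,1,2,3,4} | out {0,1,3,4} | ==
  [10] u=0 | in {0,1,2,3,4} | out {0,1,2,4} | ==
  [11] u=1 | in {0,1,2,3,4} | out {0,1,2,3,4} | ==
  [12] u=2 | in {0,1,2,3,4} | out {0,1,2,3} | ==

Converged values:
  [0] {0,1,2,4}
  [1] {0,1,2,3,4}
  [2] {0,1,2,3}
  [3] {0,1,2,3,4}
  [4] {0,1,3,4}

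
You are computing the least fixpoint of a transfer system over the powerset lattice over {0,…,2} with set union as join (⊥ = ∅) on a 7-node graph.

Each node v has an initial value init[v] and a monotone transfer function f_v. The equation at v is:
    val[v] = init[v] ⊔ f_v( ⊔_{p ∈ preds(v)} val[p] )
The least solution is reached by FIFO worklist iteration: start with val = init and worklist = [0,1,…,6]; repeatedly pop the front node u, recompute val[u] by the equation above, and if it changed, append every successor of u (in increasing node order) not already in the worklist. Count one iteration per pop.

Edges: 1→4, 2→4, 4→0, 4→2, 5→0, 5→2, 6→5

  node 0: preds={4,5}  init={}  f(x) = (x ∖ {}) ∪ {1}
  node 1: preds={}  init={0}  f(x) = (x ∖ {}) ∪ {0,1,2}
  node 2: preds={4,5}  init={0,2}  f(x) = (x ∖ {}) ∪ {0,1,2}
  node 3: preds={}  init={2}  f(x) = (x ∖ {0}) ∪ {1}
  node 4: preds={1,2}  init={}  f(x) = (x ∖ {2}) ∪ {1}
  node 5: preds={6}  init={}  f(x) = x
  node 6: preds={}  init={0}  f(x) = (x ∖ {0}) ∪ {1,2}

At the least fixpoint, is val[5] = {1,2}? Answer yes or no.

no

Trace (12 dequeues):
  [1] u=0 | in {} | out {1} | prev {} | push {}
  [2] u=1 | in {} | out {0,1,2} | prev {0} | push {}
  [3] u=2 | in {} | out {0,1,2} | prev {0,2} | push {}
  [4] u=3 | in {} | out {1,2} | prev {2} | push {}
  [5] u=4 | in {0,1,2} | out {0,1} | prev {} | push {0,2}
  [6] u=5 | in {0} | out {0} | prev {} | push {}
  [7] u=6 | in {} | out {0,1,2} | prev {0} | push {5}
  [8] u=0 | in {0,1} | out {0,1} | prev {1} | push {}
  [9] u=2 | in {0,1} | out {0,1,2} | ==
  [10] u=5 | in {0,1,2} | out {0,1,2} | prev {0} | push {0,2}
  [11] u=0 | in {0,1,2} | out {0,1,2} | prev {0,1} | push {}
  [12] u=2 | in {0,1,2} | out {0,1,2} | ==

Converged values:
  [0] {0,1,2}
  [1] {0,1,2}
  [2] {0,1,2}
  [3] {1,2}
  [4] {0,1}
  [5] {0,1,2}
  [6] {0,1,2}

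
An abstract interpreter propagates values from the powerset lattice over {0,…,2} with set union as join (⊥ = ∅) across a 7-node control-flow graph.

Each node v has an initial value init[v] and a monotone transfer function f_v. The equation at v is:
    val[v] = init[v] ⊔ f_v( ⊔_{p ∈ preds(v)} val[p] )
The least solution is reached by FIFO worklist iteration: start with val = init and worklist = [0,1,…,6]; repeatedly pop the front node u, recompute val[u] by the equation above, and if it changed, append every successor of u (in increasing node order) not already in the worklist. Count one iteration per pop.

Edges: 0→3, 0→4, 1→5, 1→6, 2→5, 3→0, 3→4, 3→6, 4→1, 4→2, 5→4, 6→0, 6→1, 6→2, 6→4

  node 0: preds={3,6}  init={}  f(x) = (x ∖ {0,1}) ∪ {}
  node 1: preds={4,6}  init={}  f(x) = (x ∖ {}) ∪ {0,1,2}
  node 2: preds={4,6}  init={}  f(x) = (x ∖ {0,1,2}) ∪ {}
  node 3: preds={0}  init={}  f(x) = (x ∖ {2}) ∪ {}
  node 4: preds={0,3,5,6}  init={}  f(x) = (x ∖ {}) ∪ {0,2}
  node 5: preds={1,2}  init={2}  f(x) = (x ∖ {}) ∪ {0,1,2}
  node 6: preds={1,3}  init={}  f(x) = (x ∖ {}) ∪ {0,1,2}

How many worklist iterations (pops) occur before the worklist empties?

Worklist (15 pops):
  #1 pop 0: in={} → {} (no change)
  #2 pop 1: in={} → {0,1,2} (was {}); enqueue []
  #3 pop 2: in={} → {} (no change)
  #4 pop 3: in={} → {} (no change)
  #5 pop 4: in={2} → {0,2} (was {}); enqueue [1,2]
  #6 pop 5: in={0,1,2} → {0,1,2} (was {2}); enqueue [4]
  #7 pop 6: in={0,1,2} → {0,1,2} (was {}); enqueue [0]
  #8 pop 1: in={0,1,2} → {0,1,2} (no change)
  #9 pop 2: in={0,1,2} → {} (no change)
  #10 pop 4: in={0,1,2} → {0,1,2} (was {0,2}); enqueue [1,2]
  #11 pop 0: in={0,1,2} → {2} (was {}); enqueue [3,4]
  #12 pop 1: in={0,1,2} → {0,1,2} (no change)
  #13 pop 2: in={0,1,2} → {} (no change)
  #14 pop 3: in={2} → {} (no change)
  #15 pop 4: in={0,1,2} → {0,1,2} (no change)

Fixpoint:
  val[0] = {2}
  val[1] = {0,1,2}
  val[2] = {}
  val[3] = {}
  val[4] = {0,1,2}
  val[5] = {0,1,2}
  val[6] = {0,1,2}

15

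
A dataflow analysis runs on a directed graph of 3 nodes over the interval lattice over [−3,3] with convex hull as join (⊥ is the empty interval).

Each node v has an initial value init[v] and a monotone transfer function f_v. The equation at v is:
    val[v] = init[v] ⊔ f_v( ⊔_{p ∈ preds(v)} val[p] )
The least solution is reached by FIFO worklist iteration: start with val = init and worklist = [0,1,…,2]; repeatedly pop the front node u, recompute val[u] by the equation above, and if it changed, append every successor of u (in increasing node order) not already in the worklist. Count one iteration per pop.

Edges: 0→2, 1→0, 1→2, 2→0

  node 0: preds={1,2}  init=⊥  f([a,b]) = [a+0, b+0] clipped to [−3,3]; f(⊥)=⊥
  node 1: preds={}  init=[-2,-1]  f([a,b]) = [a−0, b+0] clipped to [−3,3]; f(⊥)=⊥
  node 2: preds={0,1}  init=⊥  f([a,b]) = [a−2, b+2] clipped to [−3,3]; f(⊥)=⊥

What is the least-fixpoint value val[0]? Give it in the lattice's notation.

Iteration log — 7 steps:
  step 1. node 0  ⊔preds=[-2,-1]  new=[-2,-1]  old=⊥  +wl: 
  step 2. node 1  ⊔preds=⊥  new=[-2,-1]  stable
  step 3. node 2  ⊔preds=[-2,-1]  new=[-3,1]  old=⊥  +wl: 0
  step 4. node 0  ⊔preds=[-3,1]  new=[-3,1]  old=[-2,-1]  +wl: 2
  step 5. node 2  ⊔preds=[-3,1]  new=[-3,3]  old=[-3,1]  +wl: 0
  step 6. node 0  ⊔preds=[-3,3]  new=[-3,3]  old=[-3,1]  +wl: 2
  step 7. node 2  ⊔preds=[-3,3]  new=[-3,3]  stable

Least fixpoint reached:
  node 0: [-3,3]
  node 1: [-2,-1]
  node 2: [-3,3]

[-3,3]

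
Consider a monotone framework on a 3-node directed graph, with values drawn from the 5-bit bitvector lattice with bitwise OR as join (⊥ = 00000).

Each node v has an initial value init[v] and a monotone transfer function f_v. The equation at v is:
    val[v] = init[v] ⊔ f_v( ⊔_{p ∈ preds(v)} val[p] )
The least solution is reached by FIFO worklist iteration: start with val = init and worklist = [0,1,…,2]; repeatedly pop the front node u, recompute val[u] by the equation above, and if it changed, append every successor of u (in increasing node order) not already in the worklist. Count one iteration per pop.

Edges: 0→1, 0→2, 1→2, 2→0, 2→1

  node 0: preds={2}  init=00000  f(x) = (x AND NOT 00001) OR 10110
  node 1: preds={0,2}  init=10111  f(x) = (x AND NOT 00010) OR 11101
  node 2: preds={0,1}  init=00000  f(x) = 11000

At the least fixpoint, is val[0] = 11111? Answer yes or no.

Iteration log — 6 steps:
  step 1. node 0  ⊔preds=00000  new=10110  old=00000  +wl: 
  step 2. node 1  ⊔preds=10110  new=11111  old=10111  +wl: 
  step 3. node 2  ⊔preds=11111  new=11000  old=00000  +wl: 0,1
  step 4. node 0  ⊔preds=11000  new=11110  old=10110  +wl: 2
  step 5. node 1  ⊔preds=11110  new=11111  stable
  step 6. node 2  ⊔preds=11111  new=11000  stable

Least fixpoint reached:
  node 0: 11110
  node 1: 11111
  node 2: 11000

no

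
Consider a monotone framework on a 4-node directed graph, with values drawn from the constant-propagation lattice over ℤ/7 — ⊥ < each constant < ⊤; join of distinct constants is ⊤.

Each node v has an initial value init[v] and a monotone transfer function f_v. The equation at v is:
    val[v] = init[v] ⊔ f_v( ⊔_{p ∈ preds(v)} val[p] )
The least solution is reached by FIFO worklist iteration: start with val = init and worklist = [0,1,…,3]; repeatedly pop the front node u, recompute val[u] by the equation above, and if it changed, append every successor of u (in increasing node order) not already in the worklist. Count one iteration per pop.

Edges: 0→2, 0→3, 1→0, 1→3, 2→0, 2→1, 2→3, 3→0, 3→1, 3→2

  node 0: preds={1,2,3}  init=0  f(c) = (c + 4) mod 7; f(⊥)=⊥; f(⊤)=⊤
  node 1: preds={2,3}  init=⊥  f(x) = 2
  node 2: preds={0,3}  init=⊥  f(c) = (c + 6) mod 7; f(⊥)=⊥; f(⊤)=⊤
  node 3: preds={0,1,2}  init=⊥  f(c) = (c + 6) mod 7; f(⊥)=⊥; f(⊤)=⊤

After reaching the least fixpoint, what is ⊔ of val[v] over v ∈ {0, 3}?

Iteration log — 10 steps:
  step 1. node 0  ⊔preds=⊥  new=0  stable
  step 2. node 1  ⊔preds=⊥  new=2  old=⊥  +wl: 0
  step 3. node 2  ⊔preds=0  new=6  old=⊥  +wl: 1
  step 4. node 3  ⊔preds=⊤  new=⊤  old=⊥  +wl: 2
  step 5. node 0  ⊔preds=⊤  new=⊤  old=0  +wl: 3
  step 6. node 1  ⊔preds=⊤  new=2  stable
  step 7. node 2  ⊔preds=⊤  new=⊤  old=6  +wl: 0,1
  step 8. node 3  ⊔preds=⊤  new=⊤  stable
  step 9. node 0  ⊔preds=⊤  new=⊤  stable
  step 10. node 1  ⊔preds=⊤  new=2  stable

Least fixpoint reached:
  node 0: ⊤
  node 1: 2
  node 2: ⊤
  node 3: ⊤

⊤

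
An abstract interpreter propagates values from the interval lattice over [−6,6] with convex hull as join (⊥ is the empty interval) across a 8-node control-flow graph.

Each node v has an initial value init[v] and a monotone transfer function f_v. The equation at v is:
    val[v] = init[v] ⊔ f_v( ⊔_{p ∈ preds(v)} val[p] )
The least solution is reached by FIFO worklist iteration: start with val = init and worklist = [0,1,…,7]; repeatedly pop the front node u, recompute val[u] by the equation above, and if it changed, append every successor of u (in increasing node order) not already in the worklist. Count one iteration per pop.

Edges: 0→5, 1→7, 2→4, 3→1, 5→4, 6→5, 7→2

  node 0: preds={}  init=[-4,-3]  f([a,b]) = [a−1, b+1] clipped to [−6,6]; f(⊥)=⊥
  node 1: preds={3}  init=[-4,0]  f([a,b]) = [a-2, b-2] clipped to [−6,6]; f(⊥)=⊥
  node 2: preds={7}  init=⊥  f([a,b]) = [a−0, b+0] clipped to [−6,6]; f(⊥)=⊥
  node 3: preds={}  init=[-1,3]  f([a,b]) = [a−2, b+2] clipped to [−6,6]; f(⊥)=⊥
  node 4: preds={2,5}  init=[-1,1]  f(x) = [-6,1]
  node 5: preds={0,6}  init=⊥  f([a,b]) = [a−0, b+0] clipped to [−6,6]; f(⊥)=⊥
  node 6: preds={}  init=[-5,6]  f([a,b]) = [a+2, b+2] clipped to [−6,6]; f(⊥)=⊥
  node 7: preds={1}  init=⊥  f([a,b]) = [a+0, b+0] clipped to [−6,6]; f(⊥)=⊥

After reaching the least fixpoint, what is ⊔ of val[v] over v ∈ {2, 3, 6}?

[-5,6]

Trace (11 dequeues):
  [1] u=0 | in ⊥ | out [-4,-3] | ==
  [2] u=1 | in [-1,3] | out [-4,1] | prev [-4,0] | push {}
  [3] u=2 | in ⊥ | out ⊥ | ==
  [4] u=3 | in ⊥ | out [-1,3] | ==
  [5] u=4 | in ⊥ | out [-6,1] | prev [-1,1] | push {}
  [6] u=5 | in [-5,6] | out [-5,6] | prev ⊥ | push {4}
  [7] u=6 | in ⊥ | out [-5,6] | ==
  [8] u=7 | in [-4,1] | out [-4,1] | prev ⊥ | push {2}
  [9] u=4 | in [-5,6] | out [-6,1] | ==
  [10] u=2 | in [-4,1] | out [-4,1] | prev ⊥ | push {4}
  [11] u=4 | in [-5,6] | out [-6,1] | ==

Converged values:
  [0] [-4,-3]
  [1] [-4,1]
  [2] [-4,1]
  [3] [-1,3]
  [4] [-6,1]
  [5] [-5,6]
  [6] [-5,6]
  [7] [-4,1]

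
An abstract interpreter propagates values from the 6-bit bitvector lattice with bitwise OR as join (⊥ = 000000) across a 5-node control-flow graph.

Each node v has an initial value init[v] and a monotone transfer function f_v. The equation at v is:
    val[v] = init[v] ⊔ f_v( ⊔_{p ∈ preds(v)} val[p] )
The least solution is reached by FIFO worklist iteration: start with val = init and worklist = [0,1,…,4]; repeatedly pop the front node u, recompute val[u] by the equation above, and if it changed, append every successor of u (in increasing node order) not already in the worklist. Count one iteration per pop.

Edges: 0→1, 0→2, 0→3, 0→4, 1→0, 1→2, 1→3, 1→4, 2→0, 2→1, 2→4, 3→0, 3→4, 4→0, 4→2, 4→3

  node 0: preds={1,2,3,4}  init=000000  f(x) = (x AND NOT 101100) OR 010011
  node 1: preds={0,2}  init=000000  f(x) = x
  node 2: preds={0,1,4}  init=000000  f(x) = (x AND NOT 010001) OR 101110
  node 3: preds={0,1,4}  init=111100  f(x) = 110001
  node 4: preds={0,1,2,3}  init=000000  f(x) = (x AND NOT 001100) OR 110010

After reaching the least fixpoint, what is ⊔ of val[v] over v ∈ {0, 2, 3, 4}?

111111

Iteration log — 11 steps:
  step 1. node 0  ⊔preds=111100  new=010011  old=000000  +wl: 
  step 2. node 1  ⊔preds=010011  new=010011  old=000000  +wl: 0
  step 3. node 2  ⊔preds=010011  new=101110  old=000000  +wl: 1
  step 4. node 3  ⊔preds=010011  new=111101  old=111100  +wl: 
  step 5. node 4  ⊔preds=111111  new=110011  old=000000  +wl: 2,3
  step 6. node 0  ⊔preds=111111  new=010011  stable
  step 7. node 1  ⊔preds=111111  new=111111  old=010011  +wl: 0,4
  step 8. node 2  ⊔preds=111111  new=101110  stable
  step 9. node 3  ⊔preds=111111  new=111101  stable
  step 10. node 0  ⊔preds=111111  new=010011  stable
  step 11. node 4  ⊔preds=111111  new=110011  stable

Least fixpoint reached:
  node 0: 010011
  node 1: 111111
  node 2: 101110
  node 3: 111101
  node 4: 110011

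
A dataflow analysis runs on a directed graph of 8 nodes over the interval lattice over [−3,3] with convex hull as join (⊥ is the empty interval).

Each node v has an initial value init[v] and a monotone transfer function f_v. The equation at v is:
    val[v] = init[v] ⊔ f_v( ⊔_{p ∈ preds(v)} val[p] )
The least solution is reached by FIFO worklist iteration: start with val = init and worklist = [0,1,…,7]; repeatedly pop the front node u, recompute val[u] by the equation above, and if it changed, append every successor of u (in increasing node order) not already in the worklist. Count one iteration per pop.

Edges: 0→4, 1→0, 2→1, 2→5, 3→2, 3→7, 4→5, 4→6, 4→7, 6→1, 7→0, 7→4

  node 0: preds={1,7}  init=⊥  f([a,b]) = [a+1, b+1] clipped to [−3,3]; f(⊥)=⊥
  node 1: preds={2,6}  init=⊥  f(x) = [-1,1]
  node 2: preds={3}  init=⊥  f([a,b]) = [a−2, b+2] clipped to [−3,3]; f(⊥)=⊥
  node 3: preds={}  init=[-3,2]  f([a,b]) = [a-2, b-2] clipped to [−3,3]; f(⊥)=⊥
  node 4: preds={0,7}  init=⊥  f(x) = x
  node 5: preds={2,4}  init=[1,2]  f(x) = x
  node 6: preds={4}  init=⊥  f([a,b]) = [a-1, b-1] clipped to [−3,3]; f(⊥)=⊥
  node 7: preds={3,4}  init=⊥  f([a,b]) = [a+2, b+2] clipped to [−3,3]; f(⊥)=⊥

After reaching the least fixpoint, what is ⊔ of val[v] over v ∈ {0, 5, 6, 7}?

[-3,3]

Trace (15 dequeues):
  [1] u=0 | in ⊥ | out ⊥ | ==
  [2] u=1 | in ⊥ | out [-1,1] | prev ⊥ | push {0}
  [3] u=2 | in [-3,2] | out [-3,3] | prev ⊥ | push {1}
  [4] u=3 | in ⊥ | out [-3,2] | ==
  [5] u=4 | in ⊥ | out ⊥ | ==
  [6] u=5 | in [-3,3] | out [-3,3] | prev [1,2] | push {}
  [7] u=6 | in ⊥ | out ⊥ | ==
  [8] u=7 | in [-3,2] | out [-1,3] | prev ⊥ | push {4}
  [9] u=0 | in [-1,3] | out [0,3] | prev ⊥ | push {}
  [10] u=1 | in [-3,3] | out [-1,1] | ==
  [11] u=4 | in [-1,3] | out [-1,3] | prev ⊥ | push {5,6,7}
  [12] u=5 | in [-3,3] | out [-3,3] | ==
  [13] u=6 | in [-1,3] | out [-2,2] | prev ⊥ | push {1}
  [14] u=7 | in [-3,3] | out [-1,3] | ==
  [15] u=1 | in [-3,3] | out [-1,1] | ==

Converged values:
  [0] [0,3]
  [1] [-1,1]
  [2] [-3,3]
  [3] [-3,2]
  [4] [-1,3]
  [5] [-3,3]
  [6] [-2,2]
  [7] [-1,3]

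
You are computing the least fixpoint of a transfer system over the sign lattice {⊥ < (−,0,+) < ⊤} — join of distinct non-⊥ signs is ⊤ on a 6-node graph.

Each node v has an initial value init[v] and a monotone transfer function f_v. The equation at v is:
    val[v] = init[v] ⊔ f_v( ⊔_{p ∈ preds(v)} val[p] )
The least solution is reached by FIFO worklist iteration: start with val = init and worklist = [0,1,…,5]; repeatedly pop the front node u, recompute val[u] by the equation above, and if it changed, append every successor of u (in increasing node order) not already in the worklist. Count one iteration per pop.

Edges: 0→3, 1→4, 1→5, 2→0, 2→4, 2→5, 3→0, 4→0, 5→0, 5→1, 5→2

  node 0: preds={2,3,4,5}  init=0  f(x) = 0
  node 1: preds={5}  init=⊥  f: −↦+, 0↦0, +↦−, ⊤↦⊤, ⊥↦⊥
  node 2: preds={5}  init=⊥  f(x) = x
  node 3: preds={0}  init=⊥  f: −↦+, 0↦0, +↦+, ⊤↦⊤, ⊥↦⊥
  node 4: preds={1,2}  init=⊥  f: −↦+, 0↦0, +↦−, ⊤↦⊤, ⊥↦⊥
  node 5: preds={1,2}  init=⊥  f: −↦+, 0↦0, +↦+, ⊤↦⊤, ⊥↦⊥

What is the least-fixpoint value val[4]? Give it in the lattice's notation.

Worklist (7 pops):
  #1 pop 0: in=⊥ → 0 (no change)
  #2 pop 1: in=⊥ → ⊥ (no change)
  #3 pop 2: in=⊥ → ⊥ (no change)
  #4 pop 3: in=0 → 0 (was ⊥); enqueue [0]
  #5 pop 4: in=⊥ → ⊥ (no change)
  #6 pop 5: in=⊥ → ⊥ (no change)
  #7 pop 0: in=0 → 0 (no change)

Fixpoint:
  val[0] = 0
  val[1] = ⊥
  val[2] = ⊥
  val[3] = 0
  val[4] = ⊥
  val[5] = ⊥

⊥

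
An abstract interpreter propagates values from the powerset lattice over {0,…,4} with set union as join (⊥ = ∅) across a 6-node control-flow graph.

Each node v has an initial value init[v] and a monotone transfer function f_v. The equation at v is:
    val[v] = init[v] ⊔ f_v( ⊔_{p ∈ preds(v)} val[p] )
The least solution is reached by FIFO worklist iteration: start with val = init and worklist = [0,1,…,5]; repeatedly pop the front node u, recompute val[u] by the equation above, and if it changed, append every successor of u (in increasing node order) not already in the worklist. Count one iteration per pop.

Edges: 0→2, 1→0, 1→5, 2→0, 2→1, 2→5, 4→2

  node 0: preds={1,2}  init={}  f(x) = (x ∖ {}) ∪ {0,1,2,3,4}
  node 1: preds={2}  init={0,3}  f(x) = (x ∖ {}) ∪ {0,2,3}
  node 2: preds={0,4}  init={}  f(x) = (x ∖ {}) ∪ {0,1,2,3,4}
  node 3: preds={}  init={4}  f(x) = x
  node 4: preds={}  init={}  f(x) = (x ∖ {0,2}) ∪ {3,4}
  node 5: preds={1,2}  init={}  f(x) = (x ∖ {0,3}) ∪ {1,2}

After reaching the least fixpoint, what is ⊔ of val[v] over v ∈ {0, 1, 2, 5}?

{0,1,2,3,4}

Trace (11 dequeues):
  [1] u=0 | in {0,3} | out {0,1,2,3,4} | prev {} | push {}
  [2] u=1 | in {} | out {0,2,3} | prev {0,3} | push {0}
  [3] u=2 | in {0,1,2,3,4} | out {0,1,2,3,4} | prev {} | push {1}
  [4] u=3 | in {} | out {4} | ==
  [5] u=4 | in {} | out {3,4} | prev {} | push {2}
  [6] u=5 | in {0,1,2,3,4} | out {1,2,4} | prev {} | push {}
  [7] u=0 | in {0,1,2,3,4} | out {0,1,2,3,4} | ==
  [8] u=1 | in {0,1,2,3,4} | out {0,1,2,3,4} | prev {0,2,3} | push {0,5}
  [9] u=2 | in {0,1,2,3,4} | out {0,1,2,3,4} | ==
  [10] u=0 | in {0,1,2,3,4} | out {0,1,2,3,4} | ==
  [11] u=5 | in {0,1,2,3,4} | out {1,2,4} | ==

Converged values:
  [0] {0,1,2,3,4}
  [1] {0,1,2,3,4}
  [2] {0,1,2,3,4}
  [3] {4}
  [4] {3,4}
  [5] {1,2,4}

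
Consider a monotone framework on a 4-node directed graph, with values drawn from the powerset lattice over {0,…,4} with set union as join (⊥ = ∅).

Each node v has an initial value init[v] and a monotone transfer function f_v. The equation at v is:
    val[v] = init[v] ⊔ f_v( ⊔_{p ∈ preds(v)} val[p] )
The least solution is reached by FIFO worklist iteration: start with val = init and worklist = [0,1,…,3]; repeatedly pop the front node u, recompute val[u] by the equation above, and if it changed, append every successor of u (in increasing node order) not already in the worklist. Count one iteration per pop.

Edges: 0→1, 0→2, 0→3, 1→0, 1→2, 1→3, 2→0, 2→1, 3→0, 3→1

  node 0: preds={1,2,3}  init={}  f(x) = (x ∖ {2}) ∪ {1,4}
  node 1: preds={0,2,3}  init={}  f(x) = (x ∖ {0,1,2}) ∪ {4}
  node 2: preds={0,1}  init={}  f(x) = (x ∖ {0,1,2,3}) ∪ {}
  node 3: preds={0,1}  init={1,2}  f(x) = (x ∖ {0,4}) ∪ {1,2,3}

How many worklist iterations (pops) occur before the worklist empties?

9

Worklist (9 pops):
  #1 pop 0: in={1,2} → {1,4} (was {}); enqueue []
  #2 pop 1: in={1,2,4} → {4} (was {}); enqueue [0]
  #3 pop 2: in={1,4} → {4} (was {}); enqueue [1]
  #4 pop 3: in={1,4} → {1,2,3} (was {1,2}); enqueue []
  #5 pop 0: in={1,2,3,4} → {1,3,4} (was {1,4}); enqueue [2,3]
  #6 pop 1: in={1,2,3,4} → {3,4} (was {4}); enqueue [0]
  #7 pop 2: in={1,3,4} → {4} (no change)
  #8 pop 3: in={1,3,4} → {1,2,3} (no change)
  #9 pop 0: in={1,2,3,4} → {1,3,4} (no change)

Fixpoint:
  val[0] = {1,3,4}
  val[1] = {3,4}
  val[2] = {4}
  val[3] = {1,2,3}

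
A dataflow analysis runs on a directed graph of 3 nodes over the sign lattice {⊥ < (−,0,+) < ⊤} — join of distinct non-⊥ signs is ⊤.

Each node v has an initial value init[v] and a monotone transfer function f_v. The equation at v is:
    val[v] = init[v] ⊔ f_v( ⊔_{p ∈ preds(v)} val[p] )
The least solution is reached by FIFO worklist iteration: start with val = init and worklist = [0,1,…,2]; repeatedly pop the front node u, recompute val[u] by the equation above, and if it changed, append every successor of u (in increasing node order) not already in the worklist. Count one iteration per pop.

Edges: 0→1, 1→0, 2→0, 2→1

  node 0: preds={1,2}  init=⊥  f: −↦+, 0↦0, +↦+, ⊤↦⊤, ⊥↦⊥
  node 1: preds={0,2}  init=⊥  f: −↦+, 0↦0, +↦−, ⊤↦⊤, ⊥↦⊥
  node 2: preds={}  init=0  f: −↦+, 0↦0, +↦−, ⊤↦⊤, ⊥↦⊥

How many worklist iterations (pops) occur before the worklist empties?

4

Trace (4 dequeues):
  [1] u=0 | in 0 | out 0 | prev ⊥ | push {}
  [2] u=1 | in 0 | out 0 | prev ⊥ | push {0}
  [3] u=2 | in ⊥ | out 0 | ==
  [4] u=0 | in 0 | out 0 | ==

Converged values:
  [0] 0
  [1] 0
  [2] 0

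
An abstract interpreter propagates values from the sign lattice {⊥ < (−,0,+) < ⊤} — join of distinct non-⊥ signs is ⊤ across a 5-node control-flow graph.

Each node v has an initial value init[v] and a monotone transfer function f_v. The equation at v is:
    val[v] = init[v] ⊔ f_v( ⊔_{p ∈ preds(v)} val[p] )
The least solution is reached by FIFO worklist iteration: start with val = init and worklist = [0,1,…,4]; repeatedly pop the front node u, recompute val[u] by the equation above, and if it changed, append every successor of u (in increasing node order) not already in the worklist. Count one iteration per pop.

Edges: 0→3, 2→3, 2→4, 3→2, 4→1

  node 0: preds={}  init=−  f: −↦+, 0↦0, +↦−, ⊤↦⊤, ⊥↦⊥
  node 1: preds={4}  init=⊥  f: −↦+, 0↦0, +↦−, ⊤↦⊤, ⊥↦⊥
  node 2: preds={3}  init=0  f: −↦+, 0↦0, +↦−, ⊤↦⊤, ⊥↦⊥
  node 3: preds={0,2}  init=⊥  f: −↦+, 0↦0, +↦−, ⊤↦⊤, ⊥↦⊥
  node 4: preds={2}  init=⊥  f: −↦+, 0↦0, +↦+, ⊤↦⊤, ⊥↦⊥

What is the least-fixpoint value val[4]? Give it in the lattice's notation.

Worklist (10 pops):
  #1 pop 0: in=⊥ → − (no change)
  #2 pop 1: in=⊥ → ⊥ (no change)
  #3 pop 2: in=⊥ → 0 (no change)
  #4 pop 3: in=⊤ → ⊤ (was ⊥); enqueue [2]
  #5 pop 4: in=0 → 0 (was ⊥); enqueue [1]
  #6 pop 2: in=⊤ → ⊤ (was 0); enqueue [3,4]
  #7 pop 1: in=0 → 0 (was ⊥); enqueue []
  #8 pop 3: in=⊤ → ⊤ (no change)
  #9 pop 4: in=⊤ → ⊤ (was 0); enqueue [1]
  #10 pop 1: in=⊤ → ⊤ (was 0); enqueue []

Fixpoint:
  val[0] = −
  val[1] = ⊤
  val[2] = ⊤
  val[3] = ⊤
  val[4] = ⊤

⊤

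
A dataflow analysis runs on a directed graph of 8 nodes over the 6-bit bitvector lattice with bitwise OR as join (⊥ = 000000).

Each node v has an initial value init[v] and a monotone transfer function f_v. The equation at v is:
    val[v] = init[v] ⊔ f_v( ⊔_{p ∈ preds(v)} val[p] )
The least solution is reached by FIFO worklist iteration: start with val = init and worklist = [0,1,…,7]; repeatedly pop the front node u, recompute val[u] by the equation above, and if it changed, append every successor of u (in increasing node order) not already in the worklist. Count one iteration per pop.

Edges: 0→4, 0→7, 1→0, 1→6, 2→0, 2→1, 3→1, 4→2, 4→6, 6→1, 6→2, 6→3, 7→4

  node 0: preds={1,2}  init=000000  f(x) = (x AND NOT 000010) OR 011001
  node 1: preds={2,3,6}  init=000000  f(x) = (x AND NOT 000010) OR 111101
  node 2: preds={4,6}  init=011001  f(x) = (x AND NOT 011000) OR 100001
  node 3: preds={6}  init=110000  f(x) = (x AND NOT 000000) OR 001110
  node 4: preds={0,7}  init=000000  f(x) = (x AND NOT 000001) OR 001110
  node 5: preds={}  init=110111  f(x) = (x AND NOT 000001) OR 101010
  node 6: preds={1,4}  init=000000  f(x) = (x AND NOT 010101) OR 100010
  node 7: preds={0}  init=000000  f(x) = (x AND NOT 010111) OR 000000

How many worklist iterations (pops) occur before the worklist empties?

19

Trace (19 dequeues):
  [1] u=0 | in 011001 | out 011001 | prev 000000 | push {}
  [2] u=1 | in 111001 | out 111101 | prev 000000 | push {0}
  [3] u=2 | in 000000 | out 111001 | prev 011001 | push {1}
  [4] u=3 | in 000000 | out 111110 | prev 110000 | push {}
  [5] u=4 | in 011001 | out 011110 | prev 000000 | push {2}
  [6] u=5 | in 000000 | out 111111 | prev 110111 | push {}
  [7] u=6 | in 111111 | out 101010 | prev 000000 | push {3}
  [8] u=7 | in 011001 | out 001000 | prev 000000 | push {4}
  [9] u=0 | in 111101 | out 111101 | prev 011001 | push {7}
  [10] u=1 | in 111111 | out 111101 | ==
  [11] u=2 | in 111110 | out 111111 | prev 111001 | push {0,1}
  [12] u=3 | in 101010 | out 111110 | ==
  [13] u=4 | in 111101 | out 111110 | prev 011110 | push {2,6}
  [14] u=7 | in 111101 | out 101000 | prev 001000 | push {4}
  [15] u=0 | in 111111 | out 111101 | ==
  [16] u=1 | in 111111 | out 111101 | ==
  [17] u=2 | in 111110 | out 111111 | ==
  [18] u=6 | in 111111 | out 101010 | ==
  [19] u=4 | in 111101 | out 111110 | ==

Converged values:
  [0] 111101
  [1] 111101
  [2] 111111
  [3] 111110
  [4] 111110
  [5] 111111
  [6] 101010
  [7] 101000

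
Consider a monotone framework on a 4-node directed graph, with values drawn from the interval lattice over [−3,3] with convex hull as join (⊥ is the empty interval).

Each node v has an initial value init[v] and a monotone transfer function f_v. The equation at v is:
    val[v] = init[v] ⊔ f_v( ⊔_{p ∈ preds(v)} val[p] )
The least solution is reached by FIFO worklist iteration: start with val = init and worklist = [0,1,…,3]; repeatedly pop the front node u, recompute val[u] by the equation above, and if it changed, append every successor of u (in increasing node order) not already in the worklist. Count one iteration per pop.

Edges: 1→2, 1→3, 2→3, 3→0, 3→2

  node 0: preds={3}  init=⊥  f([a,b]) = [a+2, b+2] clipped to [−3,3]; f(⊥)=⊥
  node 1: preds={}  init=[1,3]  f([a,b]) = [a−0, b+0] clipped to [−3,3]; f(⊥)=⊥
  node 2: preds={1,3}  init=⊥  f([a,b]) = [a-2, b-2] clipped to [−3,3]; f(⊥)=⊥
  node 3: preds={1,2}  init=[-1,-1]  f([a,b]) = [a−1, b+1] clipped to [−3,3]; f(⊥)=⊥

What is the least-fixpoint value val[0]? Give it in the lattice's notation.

[-1,3]

Iteration log — 6 steps:
  step 1. node 0  ⊔preds=[-1,-1]  new=[1,1]  old=⊥  +wl: 
  step 2. node 1  ⊔preds=⊥  new=[1,3]  stable
  step 3. node 2  ⊔preds=[-1,3]  new=[-3,1]  old=⊥  +wl: 
  step 4. node 3  ⊔preds=[-3,3]  new=[-3,3]  old=[-1,-1]  +wl: 0,2
  step 5. node 0  ⊔preds=[-3,3]  new=[-1,3]  old=[1,1]  +wl: 
  step 6. node 2  ⊔preds=[-3,3]  new=[-3,1]  stable

Least fixpoint reached:
  node 0: [-1,3]
  node 1: [1,3]
  node 2: [-3,1]
  node 3: [-3,3]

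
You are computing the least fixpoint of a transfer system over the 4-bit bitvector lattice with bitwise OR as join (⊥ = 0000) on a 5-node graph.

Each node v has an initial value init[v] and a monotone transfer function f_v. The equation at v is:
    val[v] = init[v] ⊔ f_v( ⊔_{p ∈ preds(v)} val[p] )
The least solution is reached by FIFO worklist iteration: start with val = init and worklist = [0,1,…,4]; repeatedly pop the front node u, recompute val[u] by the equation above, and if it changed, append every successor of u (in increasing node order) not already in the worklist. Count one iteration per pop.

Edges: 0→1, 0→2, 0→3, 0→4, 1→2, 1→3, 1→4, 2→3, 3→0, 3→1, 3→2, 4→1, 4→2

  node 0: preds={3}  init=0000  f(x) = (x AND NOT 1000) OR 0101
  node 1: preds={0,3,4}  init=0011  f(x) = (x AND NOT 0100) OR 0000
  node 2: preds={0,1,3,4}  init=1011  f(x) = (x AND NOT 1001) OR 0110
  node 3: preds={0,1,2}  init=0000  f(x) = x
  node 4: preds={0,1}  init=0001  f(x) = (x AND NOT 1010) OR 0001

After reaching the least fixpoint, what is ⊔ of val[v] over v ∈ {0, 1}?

Iteration log — 10 steps:
  step 1. node 0  ⊔preds=0000  new=0101  old=0000  +wl: 
  step 2. node 1  ⊔preds=0101  new=0011  stable
  step 3. node 2  ⊔preds=0111  new=1111  old=1011  +wl: 
  step 4. node 3  ⊔preds=1111  new=1111  old=0000  +wl: 0,1,2
  step 5. node 4  ⊔preds=0111  new=0101  old=0001  +wl: 
  step 6. node 0  ⊔preds=1111  new=0111  old=0101  +wl: 3,4
  step 7. node 1  ⊔preds=1111  new=1011  old=0011  +wl: 
  step 8. node 2  ⊔preds=1111  new=1111  stable
  step 9. node 3  ⊔preds=1111  new=1111  stable
  step 10. node 4  ⊔preds=1111  new=0101  stable

Least fixpoint reached:
  node 0: 0111
  node 1: 1011
  node 2: 1111
  node 3: 1111
  node 4: 0101

1111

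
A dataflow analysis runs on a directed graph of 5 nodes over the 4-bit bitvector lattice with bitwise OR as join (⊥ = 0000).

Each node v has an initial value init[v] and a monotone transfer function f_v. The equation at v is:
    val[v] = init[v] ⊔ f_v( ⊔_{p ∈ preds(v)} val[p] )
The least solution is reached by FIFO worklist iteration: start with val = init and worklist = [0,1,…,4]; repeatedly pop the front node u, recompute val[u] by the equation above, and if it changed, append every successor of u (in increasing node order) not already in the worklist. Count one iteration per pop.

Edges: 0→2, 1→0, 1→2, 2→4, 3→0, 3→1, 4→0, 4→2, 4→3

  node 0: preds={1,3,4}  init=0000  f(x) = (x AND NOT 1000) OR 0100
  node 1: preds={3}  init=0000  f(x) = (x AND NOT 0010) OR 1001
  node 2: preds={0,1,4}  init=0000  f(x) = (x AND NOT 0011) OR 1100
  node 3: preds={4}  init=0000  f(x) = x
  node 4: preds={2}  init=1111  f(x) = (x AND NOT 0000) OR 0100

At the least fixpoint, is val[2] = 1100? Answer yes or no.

yes

Worklist (9 pops):
  #1 pop 0: in=1111 → 0111 (was 0000); enqueue []
  #2 pop 1: in=0000 → 1001 (was 0000); enqueue [0]
  #3 pop 2: in=1111 → 1100 (was 0000); enqueue []
  #4 pop 3: in=1111 → 1111 (was 0000); enqueue [1]
  #5 pop 4: in=1100 → 1111 (no change)
  #6 pop 0: in=1111 → 0111 (no change)
  #7 pop 1: in=1111 → 1101 (was 1001); enqueue [0,2]
  #8 pop 0: in=1111 → 0111 (no change)
  #9 pop 2: in=1111 → 1100 (no change)

Fixpoint:
  val[0] = 0111
  val[1] = 1101
  val[2] = 1100
  val[3] = 1111
  val[4] = 1111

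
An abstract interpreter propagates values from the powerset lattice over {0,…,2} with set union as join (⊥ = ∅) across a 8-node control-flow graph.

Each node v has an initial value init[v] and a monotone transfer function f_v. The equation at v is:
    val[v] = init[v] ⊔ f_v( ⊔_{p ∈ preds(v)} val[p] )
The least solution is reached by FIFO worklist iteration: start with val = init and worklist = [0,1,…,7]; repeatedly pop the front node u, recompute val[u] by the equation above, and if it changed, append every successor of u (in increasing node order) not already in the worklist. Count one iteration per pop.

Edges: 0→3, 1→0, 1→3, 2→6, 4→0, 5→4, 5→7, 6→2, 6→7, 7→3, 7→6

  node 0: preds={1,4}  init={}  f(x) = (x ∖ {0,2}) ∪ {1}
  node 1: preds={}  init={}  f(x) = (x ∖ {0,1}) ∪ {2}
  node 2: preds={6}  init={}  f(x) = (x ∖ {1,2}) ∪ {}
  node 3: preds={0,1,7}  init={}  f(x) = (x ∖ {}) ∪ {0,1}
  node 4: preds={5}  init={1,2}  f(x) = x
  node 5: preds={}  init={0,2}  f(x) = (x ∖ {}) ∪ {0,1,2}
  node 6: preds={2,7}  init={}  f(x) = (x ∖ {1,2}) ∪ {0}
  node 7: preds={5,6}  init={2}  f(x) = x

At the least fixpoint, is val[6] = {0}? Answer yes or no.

yes

Trace (13 dequeues):
  [1] u=0 | in {1,2} | out {1} | prev {} | push {}
  [2] u=1 | in {} | out {2} | prev {} | push {0}
  [3] u=2 | in {} | out {} | ==
  [4] u=3 | in {1,2} | out {0,1,2} | prev {} | push {}
  [5] u=4 | in {0,2} | out {0,1,2} | prev {1,2} | push {}
  [6] u=5 | in {} | out {0,1,2} | prev {0,2} | push {4}
  [7] u=6 | in {2} | out {0} | prev {} | push {2}
  [8] u=7 | in {0,1,2} | out {0,1,2} | prev {2} | push {3,6}
  [9] u=0 | in {0,1,2} | out {1} | ==
  [10] u=4 | in {0,1,2} | out {0,1,2} | ==
  [11] u=2 | in {0} | out {0} | prev {} | push {}
  [12] u=3 | in {0,1,2} | out {0,1,2} | ==
  [13] u=6 | in {0,1,2} | out {0} | ==

Converged values:
  [0] {1}
  [1] {2}
  [2] {0}
  [3] {0,1,2}
  [4] {0,1,2}
  [5] {0,1,2}
  [6] {0}
  [7] {0,1,2}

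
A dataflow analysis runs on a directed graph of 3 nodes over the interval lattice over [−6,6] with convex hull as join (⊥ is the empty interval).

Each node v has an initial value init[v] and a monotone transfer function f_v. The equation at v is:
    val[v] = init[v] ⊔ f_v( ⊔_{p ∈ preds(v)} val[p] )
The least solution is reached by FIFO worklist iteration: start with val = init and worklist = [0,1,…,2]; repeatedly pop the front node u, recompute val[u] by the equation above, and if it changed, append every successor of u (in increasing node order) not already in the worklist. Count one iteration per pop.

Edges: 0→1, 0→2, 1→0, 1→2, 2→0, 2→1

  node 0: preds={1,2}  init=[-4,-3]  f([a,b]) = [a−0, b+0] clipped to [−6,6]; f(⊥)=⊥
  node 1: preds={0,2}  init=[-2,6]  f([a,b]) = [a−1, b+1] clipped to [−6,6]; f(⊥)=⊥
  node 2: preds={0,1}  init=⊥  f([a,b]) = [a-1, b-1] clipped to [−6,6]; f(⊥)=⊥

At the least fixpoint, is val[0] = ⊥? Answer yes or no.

no

Trace (7 dequeues):
  [1] u=0 | in [-2,6] | out [-4,6] | prev [-4,-3] | push {}
  [2] u=1 | in [-4,6] | out [-5,6] | prev [-2,6] | push {0}
  [3] u=2 | in [-5,6] | out [-6,5] | prev ⊥ | push {1}
  [4] u=0 | in [-6,6] | out [-6,6] | prev [-4,6] | push {2}
  [5] u=1 | in [-6,6] | out [-6,6] | prev [-5,6] | push {0}
  [6] u=2 | in [-6,6] | out [-6,5] | ==
  [7] u=0 | in [-6,6] | out [-6,6] | ==

Converged values:
  [0] [-6,6]
  [1] [-6,6]
  [2] [-6,5]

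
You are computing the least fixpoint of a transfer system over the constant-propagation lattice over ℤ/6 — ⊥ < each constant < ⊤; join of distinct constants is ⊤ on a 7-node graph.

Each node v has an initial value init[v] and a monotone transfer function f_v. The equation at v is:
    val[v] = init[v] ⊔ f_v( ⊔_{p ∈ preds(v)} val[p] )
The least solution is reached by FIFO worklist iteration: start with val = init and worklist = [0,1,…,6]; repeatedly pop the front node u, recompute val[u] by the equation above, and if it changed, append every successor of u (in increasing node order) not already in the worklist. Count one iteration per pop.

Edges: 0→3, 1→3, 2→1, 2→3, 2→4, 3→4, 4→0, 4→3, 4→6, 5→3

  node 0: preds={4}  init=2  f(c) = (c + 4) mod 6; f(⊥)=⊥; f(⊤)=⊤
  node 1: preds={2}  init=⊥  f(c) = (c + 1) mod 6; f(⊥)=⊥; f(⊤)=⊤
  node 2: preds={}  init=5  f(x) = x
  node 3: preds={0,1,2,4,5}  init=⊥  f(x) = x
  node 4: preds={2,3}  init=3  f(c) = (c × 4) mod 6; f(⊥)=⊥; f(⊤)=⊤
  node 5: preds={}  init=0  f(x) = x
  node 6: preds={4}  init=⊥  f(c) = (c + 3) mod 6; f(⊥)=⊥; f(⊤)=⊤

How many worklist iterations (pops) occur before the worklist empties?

Iteration log — 9 steps:
  step 1. node 0  ⊔preds=3  new=⊤  old=2  +wl: 
  step 2. node 1  ⊔preds=5  new=0  old=⊥  +wl: 
  step 3. node 2  ⊔preds=⊥  new=5  stable
  step 4. node 3  ⊔preds=⊤  new=⊤  old=⊥  +wl: 
  step 5. node 4  ⊔preds=⊤  new=⊤  old=3  +wl: 0,3
  step 6. node 5  ⊔preds=⊥  new=0  stable
  step 7. node 6  ⊔preds=⊤  new=⊤  old=⊥  +wl: 
  step 8. node 0  ⊔preds=⊤  new=⊤  stable
  step 9. node 3  ⊔preds=⊤  new=⊤  stable

Least fixpoint reached:
  node 0: ⊤
  node 1: 0
  node 2: 5
  node 3: ⊤
  node 4: ⊤
  node 5: 0
  node 6: ⊤

9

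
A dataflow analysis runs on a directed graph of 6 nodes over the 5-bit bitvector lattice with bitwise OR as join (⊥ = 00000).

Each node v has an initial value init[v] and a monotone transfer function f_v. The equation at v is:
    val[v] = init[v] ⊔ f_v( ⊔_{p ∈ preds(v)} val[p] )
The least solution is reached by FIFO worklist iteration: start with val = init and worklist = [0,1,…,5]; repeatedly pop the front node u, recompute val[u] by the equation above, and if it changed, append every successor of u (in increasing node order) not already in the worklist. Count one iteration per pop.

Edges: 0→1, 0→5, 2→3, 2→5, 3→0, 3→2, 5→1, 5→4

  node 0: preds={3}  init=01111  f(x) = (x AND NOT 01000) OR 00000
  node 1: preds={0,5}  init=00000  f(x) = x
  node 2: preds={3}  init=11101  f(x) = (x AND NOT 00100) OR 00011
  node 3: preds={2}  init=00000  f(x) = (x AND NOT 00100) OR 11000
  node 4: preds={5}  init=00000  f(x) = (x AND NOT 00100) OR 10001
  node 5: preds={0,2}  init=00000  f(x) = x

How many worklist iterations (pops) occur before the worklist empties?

11

Trace (11 dequeues):
  [1] u=0 | in 00000 | out 01111 | ==
  [2] u=1 | in 01111 | out 01111 | prev 00000 | push {}
  [3] u=2 | in 00000 | out 11111 | prev 11101 | push {}
  [4] u=3 | in 11111 | out 11011 | prev 00000 | push {0,2}
  [5] u=4 | in 00000 | out 10001 | prev 00000 | push {}
  [6] u=5 | in 11111 | out 11111 | prev 00000 | push {1,4}
  [7] u=0 | in 11011 | out 11111 | prev 01111 | push {5}
  [8] u=2 | in 11011 | out 11111 | ==
  [9] u=1 | in 11111 | out 11111 | prev 01111 | push {}
  [10] u=4 | in 11111 | out 11011 | prev 10001 | push {}
  [11] u=5 | in 11111 | out 11111 | ==

Converged values:
  [0] 11111
  [1] 11111
  [2] 11111
  [3] 11011
  [4] 11011
  [5] 11111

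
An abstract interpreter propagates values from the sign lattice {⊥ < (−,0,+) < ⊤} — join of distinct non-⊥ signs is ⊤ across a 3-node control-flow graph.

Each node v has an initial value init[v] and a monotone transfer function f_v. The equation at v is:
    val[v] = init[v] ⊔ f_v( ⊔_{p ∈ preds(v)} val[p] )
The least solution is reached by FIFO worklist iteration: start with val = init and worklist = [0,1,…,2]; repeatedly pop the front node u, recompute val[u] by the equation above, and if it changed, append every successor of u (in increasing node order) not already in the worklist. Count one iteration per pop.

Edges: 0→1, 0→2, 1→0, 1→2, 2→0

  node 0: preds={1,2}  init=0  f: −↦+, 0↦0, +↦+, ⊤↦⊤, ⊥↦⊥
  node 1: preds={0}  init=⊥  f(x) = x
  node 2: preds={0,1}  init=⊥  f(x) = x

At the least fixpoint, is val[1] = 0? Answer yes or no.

Iteration log — 4 steps:
  step 1. node 0  ⊔preds=⊥  new=0  stable
  step 2. node 1  ⊔preds=0  new=0  old=⊥  +wl: 0
  step 3. node 2  ⊔preds=0  new=0  old=⊥  +wl: 
  step 4. node 0  ⊔preds=0  new=0  stable

Least fixpoint reached:
  node 0: 0
  node 1: 0
  node 2: 0

yes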